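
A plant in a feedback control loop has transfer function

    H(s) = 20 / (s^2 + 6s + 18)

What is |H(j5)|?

|H(j5)| ≈ 0.6492

Substitute s = j5: numerator = 20, denominator = -7 + j30.
|H(j5)| = |20| / |-7 + j30| = 20 / 30.806 ≈ 0.6492.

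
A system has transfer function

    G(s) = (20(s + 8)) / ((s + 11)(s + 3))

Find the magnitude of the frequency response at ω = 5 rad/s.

Substitute s = j5: numerator = 160 + j100, denominator = 8 + j70.
|G(j5)| = |160 + j100| / |8 + j70| = 188.68 / 70.456 ≈ 2.678.

|G(j5)| ≈ 2.678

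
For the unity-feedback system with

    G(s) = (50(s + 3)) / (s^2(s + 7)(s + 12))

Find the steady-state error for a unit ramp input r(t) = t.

G(s) has 2 poles at the origin.
This is a Type 2 system; for a ramp input the steady-state error is zero.

e_ss = 0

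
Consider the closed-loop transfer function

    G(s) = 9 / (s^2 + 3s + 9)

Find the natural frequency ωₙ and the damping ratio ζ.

ωₙ = 3 rad/s, ζ = 0.5

Compare the denominator to the standard form s^2 + 2ζωₙs + ωₙ².
ωₙ² = 9, so ωₙ = 3 rad/s.
2ζωₙ = 3, so ζ = 3/(2·3) = 0.5.
With ζ = 0.5 the response is underdamped.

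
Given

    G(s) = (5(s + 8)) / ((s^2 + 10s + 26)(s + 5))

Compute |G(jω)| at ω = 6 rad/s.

|G(j6)| ≈ 0.1052

Substitute s = j6: numerator = 40 + j30, denominator = -410 + j240.
|G(j6)| = |40 + j30| / |-410 + j240| = 50 / 475.08 ≈ 0.1052.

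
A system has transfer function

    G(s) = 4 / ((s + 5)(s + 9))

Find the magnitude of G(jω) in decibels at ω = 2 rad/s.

|G(j2)|_dB ≈ -21.9 dB

Substitute s = j2: numerator = 4, denominator = 41 + j28.
|G(j2)| = |4| / |41 + j28| = 4 / 49.649 ≈ 0.08057.
In decibels: 20·log₁₀(0.08057) ≈ -21.9 dB.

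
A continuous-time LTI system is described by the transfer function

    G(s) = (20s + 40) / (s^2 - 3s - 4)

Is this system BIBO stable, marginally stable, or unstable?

The denominator s^2 - 3s - 4 factors as (s + 1)(s - 4), giving poles at s = -1, 4.
Since the pole(s) at s = 4 lie in the right half-plane, the system is unstable.

unstable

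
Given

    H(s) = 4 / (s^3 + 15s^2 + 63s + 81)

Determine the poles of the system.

The poles are the roots of the denominator s^3 + 15s^2 + 63s + 81 = 0.
Trying s = -9: the polynomial evaluates to 0, so (s + 9) is a factor.
Dividing out leaves s^2 + 6s + 9 = 0.
Factoring the quadratic: (s + 3)^2 = 0.

s = -9, -3, -3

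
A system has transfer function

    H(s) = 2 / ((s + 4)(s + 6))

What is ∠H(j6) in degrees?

At s = j6: numerator = 2, denominator = -12 + j60.
∠H = ∠num − ∠den = 0° − (101.31°) = -101.3°.

∠H(j6) ≈ -101.3°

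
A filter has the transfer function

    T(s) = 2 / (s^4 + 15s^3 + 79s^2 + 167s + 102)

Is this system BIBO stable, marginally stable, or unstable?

stable

The denominator s^4 + 15s^3 + 79s^2 + 167s + 102 factors as (s + 1)(s^2 + 8s + 17)(s + 6), giving poles at s = -1, -4 + j, -4 - j, -6.
Since all poles lie strictly in the left half-plane, the system is stable.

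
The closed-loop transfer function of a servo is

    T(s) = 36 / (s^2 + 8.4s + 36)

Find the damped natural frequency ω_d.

ω_d ≈ 4.285 rad/s

Comparing s^2 + 8.4s + 36 to s^2 + 2ζωₙs + ωₙ²: ωₙ = 6 rad/s and ζ = 8.4/(2·6) = 0.7.
ζωₙ = 8.4/2 = 4.2, so ω_d = ωₙ√(1−ζ²) = √(ωₙ² − (ζωₙ)²) = √(36 − 4.2²) = √18.36 ≈ 4.285 rad/s.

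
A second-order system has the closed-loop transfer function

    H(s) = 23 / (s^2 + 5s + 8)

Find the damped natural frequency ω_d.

Comparing s^2 + 5s + 8 to s^2 + 2ζωₙs + ωₙ²: ωₙ = √8 ≈ 2.828 rad/s and ζ = 5/(2·√8) ≈ 0.8839.
ζωₙ = 5/2 = 2.5, so ω_d = ωₙ√(1−ζ²) = √(ωₙ² − (ζωₙ)²) = √(8 − 2.5²) = √1.75 ≈ 1.323 rad/s.

ω_d ≈ 1.323 rad/s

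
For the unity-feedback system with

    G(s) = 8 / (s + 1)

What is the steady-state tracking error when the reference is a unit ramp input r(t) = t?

G(s) has no poles at the origin.
This is a Type 0 system; Kv = lim_{s→0} s·G(s) = 0, so the steady-state error for a ramp input is infinite.

e_ss = ∞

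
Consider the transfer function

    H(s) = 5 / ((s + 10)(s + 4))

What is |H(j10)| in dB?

|H(j10)|_dB ≈ -29.7 dB

Substitute s = j10: numerator = 5, denominator = -60 + j140.
|H(j10)| = |5| / |-60 + j140| = 5 / 152.32 ≈ 0.03283.
In decibels: 20·log₁₀(0.03283) ≈ -29.7 dB.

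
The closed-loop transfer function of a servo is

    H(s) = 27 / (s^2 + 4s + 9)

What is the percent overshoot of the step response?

Comparing s^2 + 4s + 9 to s^2 + 2ζωₙs + ωₙ²: ωₙ = 3 rad/s and ζ = 4/(2·3) ≈ 0.6667.
%OS = 100·exp(−πζ/√(1−ζ²)) = 100·exp(−π·0.6667/√(1−0.6667²)) ≈ 6.02%.

%OS ≈ 6.02%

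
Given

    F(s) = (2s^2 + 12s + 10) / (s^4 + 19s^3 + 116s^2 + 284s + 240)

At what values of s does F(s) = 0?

s = -1, -5

Set the numerator to zero: 2s^2 + 12s + 10 = 0, i.e. 2·(s^2 + 6s + 5) = 0.
Factoring: (s + 1)(s + 5) = 0.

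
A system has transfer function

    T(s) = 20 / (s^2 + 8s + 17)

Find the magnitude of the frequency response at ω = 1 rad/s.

Substitute s = j1: numerator = 20, denominator = 16 + j8.
|T(j1)| = |20| / |16 + j8| = 20 / 17.889 ≈ 1.118.

|T(j1)| ≈ 1.118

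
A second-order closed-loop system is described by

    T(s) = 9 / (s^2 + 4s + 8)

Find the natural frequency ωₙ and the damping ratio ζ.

ωₙ ≈ 2.828 rad/s, ζ ≈ 0.7071

Compare the denominator to the standard form s^2 + 2ζωₙs + ωₙ².
ωₙ² = 8, so ωₙ = √8 ≈ 2.828 rad/s.
2ζωₙ = 4, so ζ = 4/(2·√8) ≈ 0.7071.
With ζ = 0.7071 the response is underdamped.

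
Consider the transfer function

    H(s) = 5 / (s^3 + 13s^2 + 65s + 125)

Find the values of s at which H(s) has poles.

s = -4 + 3j, -4 - 3j, -5

The poles are the roots of the denominator s^3 + 13s^2 + 65s + 125 = 0.
Trying s = -5: the polynomial evaluates to 0, so (s + 5) is a factor.
Dividing out leaves s^2 + 8s + 25 = 0.
The quadratic formula then gives s = -4 ± 3j.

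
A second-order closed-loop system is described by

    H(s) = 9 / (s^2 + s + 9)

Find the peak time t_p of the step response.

t_p ≈ 1.062 s

Comparing s^2 + s + 9 to s^2 + 2ζωₙs + ωₙ²: ωₙ = 3 rad/s and ζ = 1/(2·3) ≈ 0.1667.
ζωₙ = 1/2 = 0.5, so ω_d = ωₙ√(1−ζ²) = √(ωₙ² − (ζωₙ)²) = √(9 − 0.5²) = √8.75 ≈ 2.958 rad/s.
t_p = π/ω_d = π/2.958 ≈ 1.062 s.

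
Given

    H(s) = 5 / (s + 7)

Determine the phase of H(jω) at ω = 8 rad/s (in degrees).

At s = j8: numerator = 5, denominator = 7 + j8.
∠H = ∠num − ∠den = 0° − (48.814°) = -48.81°.

∠H(j8) ≈ -48.81°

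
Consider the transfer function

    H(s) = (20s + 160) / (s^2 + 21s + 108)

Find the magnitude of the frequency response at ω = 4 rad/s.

|H(j4)| ≈ 1.436

Substitute s = j4: numerator = 160 + j80, denominator = 92 + j84.
|H(j4)| = |160 + j80| / |92 + j84| = 178.89 / 124.58 ≈ 1.436.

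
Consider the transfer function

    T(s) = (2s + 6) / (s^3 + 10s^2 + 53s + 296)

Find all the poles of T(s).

s = -1 + 6j, -1 - 6j, -8

The poles are the roots of the denominator s^3 + 10s^2 + 53s + 296 = 0.
Trying s = -8: the polynomial evaluates to 0, so (s + 8) is a factor.
Dividing out leaves s^2 + 2s + 37 = 0.
The quadratic formula then gives s = -1 ± 6j.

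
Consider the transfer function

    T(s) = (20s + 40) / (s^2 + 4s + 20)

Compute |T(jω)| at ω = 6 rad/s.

|T(j6)| ≈ 4.385

Substitute s = j6: numerator = 40 + j120, denominator = -16 + j24.
|T(j6)| = |40 + j120| / |-16 + j24| = 126.49 / 28.844 ≈ 4.385.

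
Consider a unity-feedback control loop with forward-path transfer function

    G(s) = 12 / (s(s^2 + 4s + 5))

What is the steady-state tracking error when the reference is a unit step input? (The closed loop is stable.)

e_ss = 0

G(s) has one pole at the origin.
This is a Type 1 system; for a step input the steady-state error is zero.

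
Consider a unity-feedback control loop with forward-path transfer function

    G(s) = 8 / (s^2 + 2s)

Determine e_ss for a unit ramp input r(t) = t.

G(s) has one pole at the origin.
This is a Type 1 system. Kv = lim_{s→0} s·G(s) = 8/2 = 4.
e_ss = 1/Kv = 1/(4) = 1/4 ≈ 0.2500.

e_ss = 0.2500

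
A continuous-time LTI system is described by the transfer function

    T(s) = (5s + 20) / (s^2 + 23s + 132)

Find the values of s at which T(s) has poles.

s = -12, -11

The poles are the roots of the denominator s^2 + 23s + 132 = 0.
Factoring: (s + 12)(s + 11) = 0, so s = -12 and s = -11.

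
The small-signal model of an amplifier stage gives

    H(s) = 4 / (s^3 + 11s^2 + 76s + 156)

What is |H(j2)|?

Substitute s = j2: numerator = 4, denominator = 112 + j144.
|H(j2)| = |4| / |112 + j144| = 4 / 182.43 ≈ 0.02193.

|H(j2)| ≈ 0.02193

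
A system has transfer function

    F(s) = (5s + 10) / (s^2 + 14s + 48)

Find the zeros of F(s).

Set the numerator to zero: 5s + 10 = 0, i.e. 5·(s + 2) = 0.
So s = -2.

s = -2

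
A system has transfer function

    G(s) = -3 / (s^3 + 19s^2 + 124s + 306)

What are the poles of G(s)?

The poles are the roots of the denominator s^3 + 19s^2 + 124s + 306 = 0.
Trying s = -9: the polynomial evaluates to 0, so (s + 9) is a factor.
Dividing out leaves s^2 + 10s + 34 = 0.
The quadratic formula then gives s = -5 ± 3j.

s = -5 ± 3j, -9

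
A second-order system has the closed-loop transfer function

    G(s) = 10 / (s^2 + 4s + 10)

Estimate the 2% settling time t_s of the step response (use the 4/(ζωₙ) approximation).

t_s ≈ 2 s

Comparing s^2 + 4s + 10 to s^2 + 2ζωₙs + ωₙ²: ωₙ = √10 ≈ 3.162 rad/s and ζ = 4/(2·√10) ≈ 0.6325.
ζωₙ = 4/2 = 2, so t_s ≈ 4/(ζωₙ) = 4/2 = 2 s.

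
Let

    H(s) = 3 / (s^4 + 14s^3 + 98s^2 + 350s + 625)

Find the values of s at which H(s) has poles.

The poles are the roots of the denominator s^4 + 14s^3 + 98s^2 + 350s + 625 = 0.
No real roots exist; factor into two real quadratics: (s^2 + 6s + 25)(s^2 + 8s + 25) = 0.
Each quadratic gives a conjugate pair via the quadratic formula.

s = -3 ± 4j, -4 ± 3j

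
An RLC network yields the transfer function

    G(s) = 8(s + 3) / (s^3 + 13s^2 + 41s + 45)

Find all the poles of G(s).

The poles are the roots of the denominator s^3 + 13s^2 + 41s + 45 = 0.
Trying s = -9: the polynomial evaluates to 0, so (s + 9) is a factor.
Dividing out leaves s^2 + 4s + 5 = 0.
The quadratic formula then gives s = -2 ± 1j.

s = -2 + j, -2 - j, -9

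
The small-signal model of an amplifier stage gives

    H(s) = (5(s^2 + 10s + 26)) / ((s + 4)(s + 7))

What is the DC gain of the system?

At s = 0 each factor (s + a) contributes a and each (s^2 + bs + c) contributes c.
H(0) = 5·(26) / ((4) · (7)) = 130/28 = 65/14.

H(0) = 65/14 ≈ 4.643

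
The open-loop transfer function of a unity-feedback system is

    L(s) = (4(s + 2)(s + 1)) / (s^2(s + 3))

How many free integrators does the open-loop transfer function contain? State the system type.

Type 2

The denominator has 2 factors of s at the origin (free integrators), so this is a Type 2 system.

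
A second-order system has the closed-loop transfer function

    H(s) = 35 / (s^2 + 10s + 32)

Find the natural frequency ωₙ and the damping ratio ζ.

ωₙ ≈ 5.657 rad/s, ζ ≈ 0.8839

Compare the denominator to the standard form s^2 + 2ζωₙs + ωₙ².
ωₙ² = 32, so ωₙ = √32 ≈ 5.657 rad/s.
2ζωₙ = 10, so ζ = 10/(2·√32) ≈ 0.8839.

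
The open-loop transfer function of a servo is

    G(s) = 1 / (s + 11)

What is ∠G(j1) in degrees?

∠G(j1) ≈ -5.194°

At s = j1: numerator = 1, denominator = 11 + j1.
∠G = ∠num − ∠den = 0° − (5.1944°) = -5.194°.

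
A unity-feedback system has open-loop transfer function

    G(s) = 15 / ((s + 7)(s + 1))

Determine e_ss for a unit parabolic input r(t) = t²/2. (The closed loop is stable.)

G(s) has no poles at the origin.
This is a Type 0 system; Ka = lim_{s→0} s^2·G(s) = 0, so the steady-state error for a parabola input is infinite.

e_ss = ∞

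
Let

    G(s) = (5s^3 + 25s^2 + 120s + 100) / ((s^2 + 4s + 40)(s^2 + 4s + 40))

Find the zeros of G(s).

Set the numerator to zero: 5s^3 + 25s^2 + 120s + 100 = 0, i.e. 5·(s^3 + 5s^2 + 24s + 20) = 0.
Factoring: (s^2 + 4s + 20)(s + 1) = 0.

s = -2 + 4j, -2 - 4j, -1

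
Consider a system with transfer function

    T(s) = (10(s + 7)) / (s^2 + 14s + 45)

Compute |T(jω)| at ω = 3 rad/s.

|T(j3)| ≈ 1.377

Substitute s = j3: numerator = 70 + j30, denominator = 36 + j42.
|T(j3)| = |70 + j30| / |36 + j42| = 76.158 / 55.317 ≈ 1.377.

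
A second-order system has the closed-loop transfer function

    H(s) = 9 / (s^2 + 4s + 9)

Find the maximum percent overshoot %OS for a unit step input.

Comparing s^2 + 4s + 9 to s^2 + 2ζωₙs + ωₙ²: ωₙ = 3 rad/s and ζ = 4/(2·3) ≈ 0.6667.
%OS = 100·exp(−πζ/√(1−ζ²)) = 100·exp(−π·0.6667/√(1−0.6667²)) ≈ 6.02%.

%OS ≈ 6.02%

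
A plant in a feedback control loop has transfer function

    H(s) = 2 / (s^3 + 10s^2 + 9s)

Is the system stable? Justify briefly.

marginally stable

The denominator s^3 + 10s^2 + 9s factors as s(s + 9)(s + 1), giving poles at s = 0, -9, -1.
Since the simple pole(s) at s = 0 lie on the jω-axis with none in the right half-plane, the system is marginally stable.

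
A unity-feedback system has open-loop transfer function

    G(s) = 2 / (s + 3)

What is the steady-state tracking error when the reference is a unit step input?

e_ss = 0.6000

G(s) has no poles at the origin.
This is a Type 0 system. Kp = lim_{s→0} G(s) = 2/3.
e_ss = 1/(1 + Kp) = 1/(1 + 2/3) = 3/5 ≈ 0.6000.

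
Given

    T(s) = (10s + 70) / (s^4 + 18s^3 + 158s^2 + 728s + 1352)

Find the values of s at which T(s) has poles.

s = -5 ± j, -4 ± 6j

The poles are the roots of the denominator s^4 + 18s^3 + 158s^2 + 728s + 1352 = 0.
No real roots exist; factor into two real quadratics: (s^2 + 10s + 26)(s^2 + 8s + 52) = 0.
Each quadratic gives a conjugate pair via the quadratic formula.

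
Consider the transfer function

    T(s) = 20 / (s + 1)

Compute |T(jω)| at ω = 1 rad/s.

|T(j1)| ≈ 14.14

Substitute s = j1: numerator = 20, denominator = 1 + j1.
|T(j1)| = |20| / |1 + j1| = 20 / 1.4142 ≈ 14.14.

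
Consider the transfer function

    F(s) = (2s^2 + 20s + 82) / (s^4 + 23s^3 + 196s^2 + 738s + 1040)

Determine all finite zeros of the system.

Set the numerator to zero: 2s^2 + 20s + 82 = 0, i.e. 2·(s^2 + 10s + 41) = 0.
Factoring: (s^2 + 10s + 41) = 0.

s = -5 ± 4j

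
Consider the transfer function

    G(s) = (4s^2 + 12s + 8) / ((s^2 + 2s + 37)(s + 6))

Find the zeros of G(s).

Set the numerator to zero: 4s^2 + 12s + 8 = 0, i.e. 4·(s^2 + 3s + 2) = 0.
Factoring: (s + 2)(s + 1) = 0.

s = -2, -1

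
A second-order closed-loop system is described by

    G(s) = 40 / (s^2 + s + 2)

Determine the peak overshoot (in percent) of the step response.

%OS ≈ 30.5%

Comparing s^2 + s + 2 to s^2 + 2ζωₙs + ωₙ²: ωₙ = √2 ≈ 1.414 rad/s and ζ = 1/(2·√2) ≈ 0.3536.
%OS = 100·exp(−πζ/√(1−ζ²)) = 100·exp(−π·0.3536/√(1−0.3536²)) ≈ 30.5%.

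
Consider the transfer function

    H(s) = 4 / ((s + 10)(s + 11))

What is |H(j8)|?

|H(j8)| ≈ 0.02296

Substitute s = j8: numerator = 4, denominator = 46 + j168.
|H(j8)| = |4| / |46 + j168| = 4 / 174.18 ≈ 0.02296.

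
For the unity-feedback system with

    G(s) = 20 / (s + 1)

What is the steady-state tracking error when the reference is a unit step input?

e_ss = 0.04762

G(s) has no poles at the origin.
This is a Type 0 system. Kp = lim_{s→0} G(s) = 20/1.
e_ss = 1/(1 + Kp) = 1/(1 + 20) = 1/21 ≈ 0.04762.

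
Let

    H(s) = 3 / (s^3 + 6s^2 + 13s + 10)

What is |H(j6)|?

Substitute s = j6: numerator = 3, denominator = -206 - j138.
|H(j6)| = |3| / |-206 - j138| = 3 / 247.95 ≈ 0.01210.

|H(j6)| ≈ 0.01210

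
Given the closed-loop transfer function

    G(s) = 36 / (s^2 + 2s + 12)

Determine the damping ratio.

Compare the denominator to the standard form s^2 + 2ζωₙs + ωₙ².
ωₙ² = 12, so ωₙ = √12 ≈ 3.464 rad/s.
2ζωₙ = 2, so ζ = 2/(2·√12) ≈ 0.2887.
With ζ = 0.2887 the response is underdamped.

ζ ≈ 0.2887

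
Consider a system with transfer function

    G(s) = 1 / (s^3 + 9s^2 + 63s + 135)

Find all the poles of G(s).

The poles are the roots of the denominator s^3 + 9s^2 + 63s + 135 = 0.
Trying s = -3: the polynomial evaluates to 0, so (s + 3) is a factor.
Dividing out leaves s^2 + 6s + 45 = 0.
The quadratic formula then gives s = -3 ± 6j.

s = -3 ± 6j, -3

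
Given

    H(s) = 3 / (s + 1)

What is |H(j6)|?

|H(j6)| ≈ 0.4932

Substitute s = j6: numerator = 3, denominator = 1 + j6.
|H(j6)| = |3| / |1 + j6| = 3 / 6.0828 ≈ 0.4932.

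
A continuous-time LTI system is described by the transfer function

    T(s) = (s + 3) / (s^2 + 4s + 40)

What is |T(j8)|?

|T(j8)| ≈ 0.2136

Substitute s = j8: numerator = 3 + j8, denominator = -24 + j32.
|T(j8)| = |3 + j8| / |-24 + j32| = 8.5440 / 40 ≈ 0.2136.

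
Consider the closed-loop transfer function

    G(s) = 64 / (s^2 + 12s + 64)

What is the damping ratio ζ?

Compare the denominator to the standard form s^2 + 2ζωₙs + ωₙ².
ωₙ² = 64, so ωₙ = 8 rad/s.
2ζωₙ = 12, so ζ = 12/(2·8) = 0.75.

ζ = 0.75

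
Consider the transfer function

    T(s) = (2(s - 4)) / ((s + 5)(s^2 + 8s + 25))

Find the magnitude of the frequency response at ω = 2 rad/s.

Substitute s = j2: numerator = -8 + j4, denominator = 73 + j122.
|T(j2)| = |-8 + j4| / |73 + j122| = 8.9443 / 142.17 ≈ 0.06291.

|T(j2)| ≈ 0.06291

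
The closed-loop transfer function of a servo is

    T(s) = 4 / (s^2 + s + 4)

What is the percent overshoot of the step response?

Comparing s^2 + s + 4 to s^2 + 2ζωₙs + ωₙ²: ωₙ = 2 rad/s and ζ = 1/(2·2) = 0.25.
%OS = 100·exp(−πζ/√(1−ζ²)) = 100·exp(−π·0.25/√(1−0.25²)) ≈ 44.4%.

%OS ≈ 44.4%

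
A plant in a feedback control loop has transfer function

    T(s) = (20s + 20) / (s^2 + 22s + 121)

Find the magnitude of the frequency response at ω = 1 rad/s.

|T(j1)| ≈ 0.2318

Substitute s = j1: numerator = 20 + j20, denominator = 120 + j22.
|T(j1)| = |20 + j20| / |120 + j22| = 28.284 / 122 ≈ 0.2318.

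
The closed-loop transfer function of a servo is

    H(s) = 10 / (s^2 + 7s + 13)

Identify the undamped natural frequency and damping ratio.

Compare the denominator to the standard form s^2 + 2ζωₙs + ωₙ².
ωₙ² = 13, so ωₙ = √13 ≈ 3.606 rad/s.
2ζωₙ = 7, so ζ = 7/(2·√13) ≈ 0.9707.

ωₙ ≈ 3.606 rad/s, ζ ≈ 0.9707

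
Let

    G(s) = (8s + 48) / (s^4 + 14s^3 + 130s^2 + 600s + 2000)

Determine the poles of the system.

The poles are the roots of the denominator s^4 + 14s^3 + 130s^2 + 600s + 2000 = 0.
No real roots exist; factor into two real quadratics: (s^2 + 4s + 40)(s^2 + 10s + 50) = 0.
Each quadratic gives a conjugate pair via the quadratic formula.

s = -2 + 6j, -2 - 6j, -5 + 5j, -5 - 5j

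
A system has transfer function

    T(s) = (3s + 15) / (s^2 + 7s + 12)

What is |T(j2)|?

Substitute s = j2: numerator = 15 + j6, denominator = 8 + j14.
|T(j2)| = |15 + j6| / |8 + j14| = 16.155 / 16.125 ≈ 1.002.

|T(j2)| ≈ 1.002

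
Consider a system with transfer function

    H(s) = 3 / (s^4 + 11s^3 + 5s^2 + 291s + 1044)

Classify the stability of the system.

unstable

The denominator s^4 + 11s^3 + 5s^2 + 291s + 1044 factors as (s + 3)(s + 12)(s^2 - 4s + 29), giving poles at s = -3, -12, 2 ± 5j.
Since the pole(s) at s = 2 ± 5j lie in the right half-plane, the system is unstable.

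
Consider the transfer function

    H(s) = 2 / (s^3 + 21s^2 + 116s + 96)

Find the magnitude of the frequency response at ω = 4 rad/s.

Substitute s = j4: numerator = 2, denominator = -240 + j400.
|H(j4)| = |2| / |-240 + j400| = 2 / 466.48 ≈ 0.004287.

|H(j4)| ≈ 0.004287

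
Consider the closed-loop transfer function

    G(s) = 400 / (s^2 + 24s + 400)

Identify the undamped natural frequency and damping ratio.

ωₙ = 20 rad/s, ζ = 0.6

Compare the denominator to the standard form s^2 + 2ζωₙs + ωₙ².
ωₙ² = 400, so ωₙ = 20 rad/s.
2ζωₙ = 24, so ζ = 24/(2·20) = 0.6.
With ζ = 0.6 the response is underdamped.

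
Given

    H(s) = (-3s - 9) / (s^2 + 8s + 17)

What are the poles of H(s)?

s = -4 ± j

The poles are the roots of the denominator s^2 + 8s + 17 = 0.
Using the quadratic formula: s = (-8 ± √(-4))/2 = -4 ± 1j.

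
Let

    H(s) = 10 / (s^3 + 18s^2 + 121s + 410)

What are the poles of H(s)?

The poles are the roots of the denominator s^3 + 18s^2 + 121s + 410 = 0.
Trying s = -10: the polynomial evaluates to 0, so (s + 10) is a factor.
Dividing out leaves s^2 + 8s + 41 = 0.
The quadratic formula then gives s = -4 ± 5j.

s = -4 + 5j, -4 - 5j, -10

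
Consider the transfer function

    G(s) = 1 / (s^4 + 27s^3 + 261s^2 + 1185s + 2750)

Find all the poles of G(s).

s = -3 + 4j, -3 - 4j, -11, -10

The poles are the roots of the denominator s^4 + 27s^3 + 261s^2 + 1185s + 2750 = 0.
Trying s = -11: the polynomial evaluates to 0, so (s + 11) is a factor.
Dividing out leaves s^3 + 16s^2 + 85s + 250 = 0.
This factors further as (s^2 + 6s + 25)(s + 10) = 0.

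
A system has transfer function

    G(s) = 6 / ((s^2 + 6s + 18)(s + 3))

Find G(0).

Set s = 0: G(0) = (6) / (54) = 1/9.

G(0) = 1/9 ≈ 0.1111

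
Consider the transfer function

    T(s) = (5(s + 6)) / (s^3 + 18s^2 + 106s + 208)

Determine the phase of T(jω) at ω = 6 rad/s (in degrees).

At s = j6: numerator = 30 + j30, denominator = -440 + j420.
∠T = ∠num − ∠den = 45° − (136.33°) = -91.33°.

∠T(j6) ≈ -91.33°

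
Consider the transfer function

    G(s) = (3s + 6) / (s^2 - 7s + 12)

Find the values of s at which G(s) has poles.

s = 3, 4

The poles are the roots of the denominator s^2 - 7s + 12 = 0.
Factoring: (s - 3)(s - 4) = 0, so s = 3 and s = 4.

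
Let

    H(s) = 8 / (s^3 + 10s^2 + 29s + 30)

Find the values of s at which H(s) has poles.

s = -2 + j, -2 - j, -6

The poles are the roots of the denominator s^3 + 10s^2 + 29s + 30 = 0.
Trying s = -6: the polynomial evaluates to 0, so (s + 6) is a factor.
Dividing out leaves s^2 + 4s + 5 = 0.
The quadratic formula then gives s = -2 ± 1j.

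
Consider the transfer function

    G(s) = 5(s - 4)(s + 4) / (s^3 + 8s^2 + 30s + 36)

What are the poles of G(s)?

The poles are the roots of the denominator s^3 + 8s^2 + 30s + 36 = 0.
Trying s = -2: the polynomial evaluates to 0, so (s + 2) is a factor.
Dividing out leaves s^2 + 6s + 18 = 0.
The quadratic formula then gives s = -3 ± 3j.

s = -2, -3 ± 3j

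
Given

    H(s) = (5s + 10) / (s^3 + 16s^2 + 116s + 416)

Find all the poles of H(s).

s = -4 + 6j, -4 - 6j, -8

The poles are the roots of the denominator s^3 + 16s^2 + 116s + 416 = 0.
Trying s = -8: the polynomial evaluates to 0, so (s + 8) is a factor.
Dividing out leaves s^2 + 8s + 52 = 0.
The quadratic formula then gives s = -4 ± 6j.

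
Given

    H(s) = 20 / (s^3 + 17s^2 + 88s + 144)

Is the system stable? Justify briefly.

stable

The denominator s^3 + 17s^2 + 88s + 144 factors as (s + 4)^2(s + 9), giving poles at s = -4, -4, -9.
Since all poles lie strictly in the left half-plane, the system is stable.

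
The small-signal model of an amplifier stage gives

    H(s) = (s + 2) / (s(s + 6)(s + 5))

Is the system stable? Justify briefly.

The poles can be read from the denominator factors: s = 0, -6, -5.
Since the simple pole(s) at s = 0 lie on the jω-axis with none in the right half-plane, the system is marginally stable.

marginally stable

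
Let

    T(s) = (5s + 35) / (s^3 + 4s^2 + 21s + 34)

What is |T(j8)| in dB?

|T(j8)|_dB ≈ -17.7 dB

Substitute s = j8: numerator = 35 + j40, denominator = -222 - j344.
|T(j8)| = |35 + j40| / |-222 - j344| = 53.151 / 409.41 ≈ 0.1298.
In decibels: 20·log₁₀(0.1298) ≈ -17.7 dB.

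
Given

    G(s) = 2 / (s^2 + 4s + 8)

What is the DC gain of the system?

G(0) = 1/4 ≈ 0.2500

Set s = 0: G(0) = (2) / (8) = 1/4.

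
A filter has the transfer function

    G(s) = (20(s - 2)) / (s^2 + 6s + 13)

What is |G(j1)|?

|G(j1)| ≈ 3.333

Substitute s = j1: numerator = -40 + j20, denominator = 12 + j6.
|G(j1)| = |-40 + j20| / |12 + j6| = 44.721 / 13.416 ≈ 3.333.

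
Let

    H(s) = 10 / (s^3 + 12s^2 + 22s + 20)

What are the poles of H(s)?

The poles are the roots of the denominator s^3 + 12s^2 + 22s + 20 = 0.
Trying s = -10: the polynomial evaluates to 0, so (s + 10) is a factor.
Dividing out leaves s^2 + 2s + 2 = 0.
The quadratic formula then gives s = -1 ± 1j.

s = -1 + j, -1 - j, -10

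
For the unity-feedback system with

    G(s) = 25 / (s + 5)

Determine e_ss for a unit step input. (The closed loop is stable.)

e_ss = 0.1667

G(s) has no poles at the origin.
This is a Type 0 system. Kp = lim_{s→0} G(s) = 25/5 = 5.
e_ss = 1/(1 + Kp) = 1/(1 + 5) = 1/6 ≈ 0.1667.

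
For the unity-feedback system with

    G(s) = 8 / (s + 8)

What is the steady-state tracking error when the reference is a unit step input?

e_ss = 0.5000

G(s) has no poles at the origin.
This is a Type 0 system. Kp = lim_{s→0} G(s) = 8/8 = 1.
e_ss = 1/(1 + Kp) = 1/(1 + 1) = 1/2 ≈ 0.5000.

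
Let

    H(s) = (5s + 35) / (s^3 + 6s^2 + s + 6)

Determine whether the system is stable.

marginally stable

The denominator s^3 + 6s^2 + s + 6 factors as (s^2 + 1)(s + 6), giving poles at s = ±j, -6.
Since the simple pole(s) at s = j, -j lie on the jω-axis with none in the right half-plane, the system is marginally stable.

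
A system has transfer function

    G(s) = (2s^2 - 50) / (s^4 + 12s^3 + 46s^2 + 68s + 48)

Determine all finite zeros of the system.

Set the numerator to zero: 2s^2 - 50 = 0, i.e. 2·(s^2 - 25) = 0.
Factoring: (s - 5)(s + 5) = 0.

s = 5, -5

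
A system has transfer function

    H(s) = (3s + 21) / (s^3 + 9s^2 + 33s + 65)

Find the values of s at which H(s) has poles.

The poles are the roots of the denominator s^3 + 9s^2 + 33s + 65 = 0.
Trying s = -5: the polynomial evaluates to 0, so (s + 5) is a factor.
Dividing out leaves s^2 + 4s + 13 = 0.
The quadratic formula then gives s = -2 ± 3j.

s = -2 ± 3j, -5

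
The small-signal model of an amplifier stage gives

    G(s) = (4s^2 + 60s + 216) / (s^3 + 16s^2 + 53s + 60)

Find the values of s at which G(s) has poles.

s = -2 + j, -2 - j, -12

The poles are the roots of the denominator s^3 + 16s^2 + 53s + 60 = 0.
Trying s = -12: the polynomial evaluates to 0, so (s + 12) is a factor.
Dividing out leaves s^2 + 4s + 5 = 0.
The quadratic formula then gives s = -2 ± 1j.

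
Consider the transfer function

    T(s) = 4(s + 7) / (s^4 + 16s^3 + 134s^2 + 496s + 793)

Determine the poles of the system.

s = -3 + 2j, -3 - 2j, -5 + 6j, -5 - 6j

The poles are the roots of the denominator s^4 + 16s^3 + 134s^2 + 496s + 793 = 0.
No real roots exist; factor into two real quadratics: (s^2 + 6s + 13)(s^2 + 10s + 61) = 0.
Each quadratic gives a conjugate pair via the quadratic formula.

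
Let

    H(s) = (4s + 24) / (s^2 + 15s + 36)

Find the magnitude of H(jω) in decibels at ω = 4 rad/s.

|H(j4)|_dB ≈ -6.82 dB

Substitute s = j4: numerator = 24 + j16, denominator = 20 + j60.
|H(j4)| = |24 + j16| / |20 + j60| = 28.844 / 63.246 ≈ 0.4561.
In decibels: 20·log₁₀(0.4561) ≈ -6.82 dB.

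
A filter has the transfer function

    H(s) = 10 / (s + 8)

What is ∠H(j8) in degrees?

∠H(j8) ≈ -45°

At s = j8: numerator = 10, denominator = 8 + j8.
∠H = ∠num − ∠den = 0° − (45°) = -45°.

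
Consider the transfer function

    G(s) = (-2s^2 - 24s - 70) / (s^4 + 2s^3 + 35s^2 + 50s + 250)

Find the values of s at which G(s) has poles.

The poles are the roots of the denominator s^4 + 2s^3 + 35s^2 + 50s + 250 = 0.
No real roots exist; factor into two real quadratics: (s^2 + 25)(s^2 + 2s + 10) = 0.
Each quadratic gives a conjugate pair via the quadratic formula.

s = 5j, -5j, -1 + 3j, -1 - 3j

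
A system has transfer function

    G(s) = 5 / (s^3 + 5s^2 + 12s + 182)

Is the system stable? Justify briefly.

The denominator s^3 + 5s^2 + 12s + 182 factors as (s + 7)(s^2 - 2s + 26), giving poles at s = -7, 1 ± 5j.
Since the pole(s) at s = 1 + 5j, 1 - 5j lie in the right half-plane, the system is unstable.

unstable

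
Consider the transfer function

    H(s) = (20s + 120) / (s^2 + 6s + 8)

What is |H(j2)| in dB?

|H(j2)|_dB ≈ 20 dB

Substitute s = j2: numerator = 120 + j40, denominator = 4 + j12.
|H(j2)| = |120 + j40| / |4 + j12| = 126.49 / 12.649 = 10.
In decibels: 20·log₁₀(10) ≈ 20 dB.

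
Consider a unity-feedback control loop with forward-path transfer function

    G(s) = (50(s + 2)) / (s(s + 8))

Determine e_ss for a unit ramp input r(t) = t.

e_ss = 0.08000

G(s) has one pole at the origin.
This is a Type 1 system. Kv = lim_{s→0} s·G(s) = 100/8 = 25/2.
e_ss = 1/Kv = 1/(25/2) = 2/25 ≈ 0.08000.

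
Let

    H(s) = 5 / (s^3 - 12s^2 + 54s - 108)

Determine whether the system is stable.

unstable

The denominator s^3 - 12s^2 + 54s - 108 factors as (s^2 - 6s + 18)(s - 6), giving poles at s = 3 ± 3j, 6.
Since the pole(s) at s = 3 + 3j, 3 - 3j, 6 lie in the right half-plane, the system is unstable.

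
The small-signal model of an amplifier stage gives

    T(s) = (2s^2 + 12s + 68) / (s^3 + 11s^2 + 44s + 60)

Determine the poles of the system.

s = -4 + 2j, -4 - 2j, -3

The poles are the roots of the denominator s^3 + 11s^2 + 44s + 60 = 0.
Trying s = -3: the polynomial evaluates to 0, so (s + 3) is a factor.
Dividing out leaves s^2 + 8s + 20 = 0.
The quadratic formula then gives s = -4 ± 2j.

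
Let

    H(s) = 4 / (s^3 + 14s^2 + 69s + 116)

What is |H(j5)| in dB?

Substitute s = j5: numerator = 4, denominator = -234 + j220.
|H(j5)| = |4| / |-234 + j220| = 4 / 321.18 ≈ 0.01245.
In decibels: 20·log₁₀(0.01245) ≈ -38.1 dB.

|H(j5)|_dB ≈ -38.1 dB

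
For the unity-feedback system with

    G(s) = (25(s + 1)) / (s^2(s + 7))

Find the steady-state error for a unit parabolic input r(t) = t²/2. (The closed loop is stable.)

G(s) has 2 poles at the origin.
This is a Type 2 system. Ka = lim_{s→0} s^2·G(s) = 25/7.
e_ss = 1/Ka = 1/(25/7) = 7/25 ≈ 0.2800.

e_ss = 0.2800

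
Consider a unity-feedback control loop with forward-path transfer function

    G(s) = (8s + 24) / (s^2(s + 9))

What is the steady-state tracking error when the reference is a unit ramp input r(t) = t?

G(s) has 2 poles at the origin.
This is a Type 2 system; for a ramp input the steady-state error is zero.

e_ss = 0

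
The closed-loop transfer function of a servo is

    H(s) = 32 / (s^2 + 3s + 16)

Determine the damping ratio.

ζ = 0.375

Compare the denominator to the standard form s^2 + 2ζωₙs + ωₙ².
ωₙ² = 16, so ωₙ = 4 rad/s.
2ζωₙ = 3, so ζ = 3/(2·4) = 0.375.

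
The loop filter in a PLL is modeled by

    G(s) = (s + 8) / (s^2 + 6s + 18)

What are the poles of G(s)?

s = -3 + 3j, -3 - 3j

The poles are the roots of the denominator s^2 + 6s + 18 = 0.
Using the quadratic formula: s = (-6 ± √(-36))/2 = -3 ± 3j.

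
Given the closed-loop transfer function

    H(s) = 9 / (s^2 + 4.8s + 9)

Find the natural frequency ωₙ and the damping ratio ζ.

ωₙ = 3 rad/s, ζ = 0.8

Compare the denominator to the standard form s^2 + 2ζωₙs + ωₙ².
ωₙ² = 9, so ωₙ = 3 rad/s.
2ζωₙ = 4.8, so ζ = 4.8/(2·3) = 0.8.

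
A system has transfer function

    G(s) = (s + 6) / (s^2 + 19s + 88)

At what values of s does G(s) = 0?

Set the numerator to zero: s + 6 = 0.
So s = -6.

s = -6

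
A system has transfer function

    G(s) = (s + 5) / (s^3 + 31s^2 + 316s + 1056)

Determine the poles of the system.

The poles are the roots of the denominator s^3 + 31s^2 + 316s + 1056 = 0.
Trying s = -12: the polynomial evaluates to 0, so (s + 12) is a factor.
Dividing out leaves s^2 + 19s + 88 = 0.
Factoring the quadratic: (s + 11)(s + 8) = 0.

s = -12, -11, -8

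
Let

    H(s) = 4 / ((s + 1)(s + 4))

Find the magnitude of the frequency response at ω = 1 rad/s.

Substitute s = j1: numerator = 4, denominator = 3 + j5.
|H(j1)| = |4| / |3 + j5| = 4 / 5.8310 ≈ 0.6860.

|H(j1)| ≈ 0.6860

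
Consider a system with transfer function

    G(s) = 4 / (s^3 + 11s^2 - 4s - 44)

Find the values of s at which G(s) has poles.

s = -2, -11, 2

The poles are the roots of the denominator s^3 + 11s^2 - 4s - 44 = 0.
Trying s = -2: the polynomial evaluates to 0, so (s + 2) is a factor.
Dividing out leaves s^2 + 9s - 22 = 0.
Factoring the quadratic: (s + 11)(s - 2) = 0.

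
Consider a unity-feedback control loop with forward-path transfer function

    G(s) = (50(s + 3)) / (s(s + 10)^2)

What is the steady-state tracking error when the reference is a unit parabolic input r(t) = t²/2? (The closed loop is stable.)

G(s) has one pole at the origin.
This is a Type 1 system; Ka = lim_{s→0} s^2·G(s) = 0, so the steady-state error for a parabola input is infinite.

e_ss = ∞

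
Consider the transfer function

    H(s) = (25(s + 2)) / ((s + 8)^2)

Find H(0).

H(0) = 25/32 ≈ 0.7812

At s = 0 each factor (s + a) contributes a and each (s^2 + bs + c) contributes c.
H(0) = 25·(2) / ((8) · (8)) = 50/64 = 25/32.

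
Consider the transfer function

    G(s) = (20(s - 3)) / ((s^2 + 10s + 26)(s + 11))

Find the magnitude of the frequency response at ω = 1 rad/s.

|G(j1)| ≈ 0.2127

Substitute s = j1: numerator = -60 + j20, denominator = 265 + j135.
|G(j1)| = |-60 + j20| / |265 + j135| = 63.246 / 297.41 ≈ 0.2127.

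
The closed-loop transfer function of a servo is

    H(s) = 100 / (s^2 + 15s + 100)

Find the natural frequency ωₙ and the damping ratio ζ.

ωₙ = 10 rad/s, ζ = 0.75

Compare the denominator to the standard form s^2 + 2ζωₙs + ωₙ².
ωₙ² = 100, so ωₙ = 10 rad/s.
2ζωₙ = 15, so ζ = 15/(2·10) = 0.75.
With ζ = 0.75 the response is underdamped.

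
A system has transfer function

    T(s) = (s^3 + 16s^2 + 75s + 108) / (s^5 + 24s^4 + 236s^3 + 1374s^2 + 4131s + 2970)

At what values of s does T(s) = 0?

Set the numerator to zero: s^3 + 16s^2 + 75s + 108 = 0.
Factoring: (s + 3)(s + 9)(s + 4) = 0.

s = -3, -9, -4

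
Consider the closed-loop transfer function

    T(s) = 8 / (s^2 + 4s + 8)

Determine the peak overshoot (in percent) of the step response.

%OS ≈ 4.32%

Comparing s^2 + 4s + 8 to s^2 + 2ζωₙs + ωₙ²: ωₙ = √8 ≈ 2.828 rad/s and ζ = 4/(2·√8) ≈ 0.7071.
%OS = 100·exp(−πζ/√(1−ζ²)) = 100·exp(−π·0.7071/√(1−0.7071²)) ≈ 4.32%.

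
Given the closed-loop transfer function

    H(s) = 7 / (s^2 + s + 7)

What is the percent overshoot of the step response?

Comparing s^2 + s + 7 to s^2 + 2ζωₙs + ωₙ²: ωₙ = √7 ≈ 2.646 rad/s and ζ = 1/(2·√7) ≈ 0.1890.
%OS = 100·exp(−πζ/√(1−ζ²)) = 100·exp(−π·0.1890/√(1−0.1890²)) ≈ 54.6%.

%OS ≈ 54.6%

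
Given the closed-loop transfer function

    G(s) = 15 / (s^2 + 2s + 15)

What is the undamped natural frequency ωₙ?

ωₙ ≈ 3.873 rad/s

Compare the denominator to the standard form s^2 + 2ζωₙs + ωₙ².
ωₙ² = 15, so ωₙ = √15 ≈ 3.873 rad/s.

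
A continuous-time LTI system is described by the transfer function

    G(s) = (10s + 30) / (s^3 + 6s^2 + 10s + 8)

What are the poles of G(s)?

s = -1 ± j, -4

The poles are the roots of the denominator s^3 + 6s^2 + 10s + 8 = 0.
Trying s = -4: the polynomial evaluates to 0, so (s + 4) is a factor.
Dividing out leaves s^2 + 2s + 2 = 0.
The quadratic formula then gives s = -1 ± 1j.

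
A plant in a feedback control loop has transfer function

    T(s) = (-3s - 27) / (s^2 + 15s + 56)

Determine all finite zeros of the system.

s = -9

Set the numerator to zero: -3s - 27 = 0, i.e. -3·(s + 9) = 0.
So s = -9.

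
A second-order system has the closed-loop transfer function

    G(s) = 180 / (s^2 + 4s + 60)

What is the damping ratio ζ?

ζ ≈ 0.2582

Compare the denominator to the standard form s^2 + 2ζωₙs + ωₙ².
ωₙ² = 60, so ωₙ = √60 ≈ 7.746 rad/s.
2ζωₙ = 4, so ζ = 4/(2·√60) ≈ 0.2582.
With ζ = 0.2582 the response is underdamped.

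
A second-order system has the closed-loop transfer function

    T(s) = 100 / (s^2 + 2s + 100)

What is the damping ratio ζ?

Compare the denominator to the standard form s^2 + 2ζωₙs + ωₙ².
ωₙ² = 100, so ωₙ = 10 rad/s.
2ζωₙ = 2, so ζ = 2/(2·10) = 0.1.

ζ = 0.1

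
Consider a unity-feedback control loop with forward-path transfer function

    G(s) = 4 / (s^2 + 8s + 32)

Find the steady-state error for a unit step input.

G(s) has no poles at the origin.
This is a Type 0 system. Kp = lim_{s→0} G(s) = 4/32 = 1/8.
e_ss = 1/(1 + Kp) = 1/(1 + 1/8) = 8/9 ≈ 0.8889.

e_ss = 0.8889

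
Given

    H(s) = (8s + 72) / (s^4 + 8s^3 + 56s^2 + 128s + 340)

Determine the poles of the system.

The poles are the roots of the denominator s^4 + 8s^3 + 56s^2 + 128s + 340 = 0.
No real roots exist; factor into two real quadratics: (s^2 + 2s + 10)(s^2 + 6s + 34) = 0.
Each quadratic gives a conjugate pair via the quadratic formula.

s = -1 + 3j, -1 - 3j, -3 + 5j, -3 - 5j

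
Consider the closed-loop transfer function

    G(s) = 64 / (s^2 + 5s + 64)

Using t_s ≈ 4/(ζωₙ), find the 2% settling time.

Comparing s^2 + 5s + 64 to s^2 + 2ζωₙs + ωₙ²: ωₙ = 8 rad/s and ζ = 5/(2·8) = 0.3125.
ζωₙ = 5/2 = 2.5, so t_s ≈ 4/(ζωₙ) = 4/2.5 = 1.600 s.

t_s ≈ 1.600 s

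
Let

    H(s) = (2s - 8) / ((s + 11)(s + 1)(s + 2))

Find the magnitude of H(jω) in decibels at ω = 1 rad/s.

Substitute s = j1: numerator = -8 + j2, denominator = 8 + j34.
|H(j1)| = |-8 + j2| / |8 + j34| = 8.2462 / 34.928 ≈ 0.2361.
In decibels: 20·log₁₀(0.2361) ≈ -12.5 dB.

|H(j1)|_dB ≈ -12.5 dB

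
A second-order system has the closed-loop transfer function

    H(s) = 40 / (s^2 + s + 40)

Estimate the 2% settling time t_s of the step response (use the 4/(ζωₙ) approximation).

t_s ≈ 8 s

Comparing s^2 + s + 40 to s^2 + 2ζωₙs + ωₙ²: ωₙ = √40 ≈ 6.325 rad/s and ζ = 1/(2·√40) ≈ 0.07906.
ζωₙ = 1/2 = 0.5, so t_s ≈ 4/(ζωₙ) = 4/0.5 = 8 s.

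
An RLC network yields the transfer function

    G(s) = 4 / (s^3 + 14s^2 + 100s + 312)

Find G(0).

G(0) = 1/78 ≈ 0.01282

Set s = 0: G(0) = (4) / (312) = 1/78.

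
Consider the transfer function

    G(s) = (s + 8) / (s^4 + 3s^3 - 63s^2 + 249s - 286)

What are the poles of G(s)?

s = 3 ± 2j, -11, 2

The poles are the roots of the denominator s^4 + 3s^3 - 63s^2 + 249s - 286 = 0.
Trying s = -11: the polynomial evaluates to 0, so (s + 11) is a factor.
Dividing out leaves s^3 - 8s^2 + 25s - 26 = 0.
This factors further as (s^2 - 6s + 13)(s - 2) = 0.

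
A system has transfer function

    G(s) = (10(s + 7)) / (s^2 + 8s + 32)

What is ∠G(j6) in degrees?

∠G(j6) ≈ -54.16°

At s = j6: numerator = 70 + j60, denominator = -4 + j48.
∠G = ∠num − ∠den = 40.601° − (94.764°) = -54.16°.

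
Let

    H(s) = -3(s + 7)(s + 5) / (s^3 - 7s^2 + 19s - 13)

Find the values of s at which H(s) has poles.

The poles are the roots of the denominator s^3 - 7s^2 + 19s - 13 = 0.
Trying s = 1: the polynomial evaluates to 0, so (s - 1) is a factor.
Dividing out leaves s^2 - 6s + 13 = 0.
The quadratic formula then gives s = 3 ± 2j.

s = 3 + 2j, 3 - 2j, 1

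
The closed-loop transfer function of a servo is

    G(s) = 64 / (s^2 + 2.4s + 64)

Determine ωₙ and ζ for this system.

ωₙ = 8 rad/s, ζ = 0.15

Compare the denominator to the standard form s^2 + 2ζωₙs + ωₙ².
ωₙ² = 64, so ωₙ = 8 rad/s.
2ζωₙ = 2.4, so ζ = 2.4/(2·8) = 0.15.
With ζ = 0.15 the response is underdamped.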